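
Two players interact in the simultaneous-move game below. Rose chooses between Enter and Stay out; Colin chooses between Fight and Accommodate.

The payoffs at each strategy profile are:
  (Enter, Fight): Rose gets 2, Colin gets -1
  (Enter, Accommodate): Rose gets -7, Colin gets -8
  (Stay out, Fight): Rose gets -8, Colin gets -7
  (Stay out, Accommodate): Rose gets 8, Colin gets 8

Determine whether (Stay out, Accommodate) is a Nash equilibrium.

Yes

At (Stay out, Accommodate), Rose earns 8; switching to Enter would give -7, so Rose has no profitable deviation.
Colin earns 8; switching to Fight would give -7, so Colin has no profitable deviation.
Neither player can gain by a unilateral deviation, so this profile is a Nash equilibrium.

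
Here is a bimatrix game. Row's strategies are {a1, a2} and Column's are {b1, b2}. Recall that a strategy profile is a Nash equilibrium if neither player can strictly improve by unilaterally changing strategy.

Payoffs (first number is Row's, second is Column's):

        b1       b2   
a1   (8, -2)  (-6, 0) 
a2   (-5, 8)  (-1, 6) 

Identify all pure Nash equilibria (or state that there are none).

none

(a1, b1): Column prefers b2 (0 > -2) — not an equilibrium.
(a1, b2): Row prefers a2 (-1 > -6) — not an equilibrium.
(a2, b1): Row prefers a1 (8 > -5) — not an equilibrium.
(a2, b2): Column prefers b1 (8 > 6) — not an equilibrium.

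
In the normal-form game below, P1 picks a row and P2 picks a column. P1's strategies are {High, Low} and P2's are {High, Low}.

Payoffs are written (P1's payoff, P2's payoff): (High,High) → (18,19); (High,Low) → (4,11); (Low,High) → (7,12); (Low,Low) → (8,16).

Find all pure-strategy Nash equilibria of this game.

(High, High) and (Low, Low)

(High, High): P1 gets 18 ≥ 7 from Low, and P2 gets 19 ≥ 11 from Low — Nash equilibrium.
(High, Low): P1 prefers Low (8 > 4); P2 prefers High (19 > 11) — not an equilibrium.
(Low, High): P1 prefers High (18 > 7); P2 prefers Low (16 > 12) — not an equilibrium.
(Low, Low): P1 gets 8 ≥ 4 from High, and P2 gets 16 ≥ 12 from High — Nash equilibrium.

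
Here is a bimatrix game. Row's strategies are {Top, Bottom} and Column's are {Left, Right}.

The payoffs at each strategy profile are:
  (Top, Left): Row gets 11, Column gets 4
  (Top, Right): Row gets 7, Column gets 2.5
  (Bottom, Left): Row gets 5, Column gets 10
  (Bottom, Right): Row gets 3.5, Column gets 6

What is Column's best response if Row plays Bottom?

Against Bottom, Column earns 10 from Left and 6 from Right.
So Left is the best response.

Left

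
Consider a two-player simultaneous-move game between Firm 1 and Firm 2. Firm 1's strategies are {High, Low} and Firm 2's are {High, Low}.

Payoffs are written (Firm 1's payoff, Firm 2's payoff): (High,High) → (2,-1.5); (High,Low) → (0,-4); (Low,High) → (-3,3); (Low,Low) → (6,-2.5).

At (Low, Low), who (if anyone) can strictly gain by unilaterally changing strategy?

Firm 1 at (Low, Low) earns 6; deviating to High yields 0 — not better.
Firm 2 earns -2.5; deviating to High yields 3 — a strict improvement.
Only Firm 2 has a strictly profitable deviation.

Firm 2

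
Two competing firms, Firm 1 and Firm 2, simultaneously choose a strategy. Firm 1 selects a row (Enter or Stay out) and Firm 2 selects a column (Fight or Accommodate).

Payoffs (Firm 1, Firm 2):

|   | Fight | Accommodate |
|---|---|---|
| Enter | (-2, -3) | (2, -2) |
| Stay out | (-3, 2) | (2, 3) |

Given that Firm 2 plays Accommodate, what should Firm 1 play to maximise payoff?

either — both Enter and Stay out are best responses

Against Accommodate, Firm 1 earns 2 from Enter and 2 from Stay out.
So either strategy is a best response.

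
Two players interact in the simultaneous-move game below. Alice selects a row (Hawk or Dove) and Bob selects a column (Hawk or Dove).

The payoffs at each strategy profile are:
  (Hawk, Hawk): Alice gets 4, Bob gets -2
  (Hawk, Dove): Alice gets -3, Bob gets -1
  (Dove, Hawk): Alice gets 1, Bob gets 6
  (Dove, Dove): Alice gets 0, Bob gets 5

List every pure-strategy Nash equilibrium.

(Hawk, Hawk): Bob prefers Dove (-1 > -2) — not an equilibrium.
(Hawk, Dove): Alice prefers Dove (0 > -3) — not an equilibrium.
(Dove, Hawk): Alice prefers Hawk (4 > 1) — not an equilibrium.
(Dove, Dove): Bob prefers Hawk (6 > 5) — not an equilibrium.

none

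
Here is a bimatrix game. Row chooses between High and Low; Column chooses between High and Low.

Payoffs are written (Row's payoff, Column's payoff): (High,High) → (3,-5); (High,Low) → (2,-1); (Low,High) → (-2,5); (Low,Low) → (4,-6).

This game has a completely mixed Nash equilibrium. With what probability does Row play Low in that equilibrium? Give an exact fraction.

Let p be the probability that Row plays High. In a completely mixed equilibrium, Column must be indifferent between High and Low.
Column's expected payoff from High is −5p + 5(1−p); from Low it is −p − 6(1−p).
Setting these equal: −10p + 5 = 5p − 6, so p = 11/15.
Therefore Row plays Low with probability 1 − 11/15 = 4/15.

4/15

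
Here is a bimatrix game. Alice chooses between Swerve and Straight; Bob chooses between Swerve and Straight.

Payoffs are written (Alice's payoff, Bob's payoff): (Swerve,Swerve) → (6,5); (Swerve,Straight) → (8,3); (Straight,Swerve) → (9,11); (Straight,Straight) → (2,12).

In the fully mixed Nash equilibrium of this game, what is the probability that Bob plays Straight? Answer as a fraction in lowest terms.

Let c be the probability that Bob plays Swerve. In a completely mixed equilibrium, Alice must be indifferent between Swerve and Straight.
Alice's expected payoff from Swerve is 6c + 8(1−c); from Straight it is 9c + 2(1−c).
Setting these equal: −2c + 8 = 7c + 2, so c = 2/3.
Therefore Bob plays Straight with probability 1 − 2/3 = 1/3.

1/3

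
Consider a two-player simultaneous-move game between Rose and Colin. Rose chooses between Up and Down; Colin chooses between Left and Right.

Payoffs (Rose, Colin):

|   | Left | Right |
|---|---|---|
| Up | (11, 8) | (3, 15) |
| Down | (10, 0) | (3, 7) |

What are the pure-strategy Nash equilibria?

(Up, Left): Colin prefers Right (15 > 8) — not an equilibrium.
(Up, Right): Rose gets 3 ≥ 3 from Down, and Colin gets 15 ≥ 8 from Left — Nash equilibrium.
(Down, Left): Rose prefers Up (11 > 10); Colin prefers Right (7 > 0) — not an equilibrium.
(Down, Right): Rose gets 3 ≥ 3 from Up, and Colin gets 7 ≥ 0 from Left — Nash equilibrium.

(Up, Right) and (Down, Right)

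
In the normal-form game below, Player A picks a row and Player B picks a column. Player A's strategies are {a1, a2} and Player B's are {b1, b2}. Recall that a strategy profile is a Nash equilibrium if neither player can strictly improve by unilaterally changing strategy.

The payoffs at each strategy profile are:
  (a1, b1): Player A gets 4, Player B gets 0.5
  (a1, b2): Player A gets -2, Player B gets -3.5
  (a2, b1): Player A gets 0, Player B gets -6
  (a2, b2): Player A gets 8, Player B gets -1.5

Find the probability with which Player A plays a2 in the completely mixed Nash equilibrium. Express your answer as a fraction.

Let p be the probability that Player A plays a1. In a completely mixed equilibrium, Player B must be indifferent between b1 and b2.
Player B's expected payoff from b1 is 0.5p − 6(1−p); from b2 it is −3.5p − 1.5(1−p).
Setting these equal: 6.5p − 6 = −2p − 1.5, so p = 9/17.
Therefore Player A plays a2 with probability 1 − 9/17 = 8/17.

8/17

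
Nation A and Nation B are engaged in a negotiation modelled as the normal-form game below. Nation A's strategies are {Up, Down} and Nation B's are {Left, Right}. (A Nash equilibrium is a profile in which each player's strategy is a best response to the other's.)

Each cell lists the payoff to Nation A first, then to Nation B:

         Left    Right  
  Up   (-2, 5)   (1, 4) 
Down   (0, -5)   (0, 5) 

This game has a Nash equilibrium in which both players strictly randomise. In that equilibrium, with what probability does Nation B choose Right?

2/3

Let q be the probability that Nation B plays Left. In a completely mixed equilibrium, Nation A must be indifferent between Up and Down.
Nation A's expected payoff from Up is −2q + (1−q); from Down it is 0.
Setting these equal: −3q + 1 = 0, so q = 1/3.
Therefore Nation B plays Right with probability 1 − 1/3 = 2/3.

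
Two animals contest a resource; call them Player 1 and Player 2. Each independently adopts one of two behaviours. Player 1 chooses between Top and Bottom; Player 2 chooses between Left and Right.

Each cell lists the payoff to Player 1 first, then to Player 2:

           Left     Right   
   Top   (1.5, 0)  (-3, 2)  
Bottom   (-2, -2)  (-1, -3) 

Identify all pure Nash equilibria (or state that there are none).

none

(Top, Left): Player 2 prefers Right (2 > 0) — not an equilibrium.
(Top, Right): Player 1 prefers Bottom (-1 > -3) — not an equilibrium.
(Bottom, Left): Player 1 prefers Top (1.5 > -2) — not an equilibrium.
(Bottom, Right): Player 2 prefers Left (-2 > -3) — not an equilibrium.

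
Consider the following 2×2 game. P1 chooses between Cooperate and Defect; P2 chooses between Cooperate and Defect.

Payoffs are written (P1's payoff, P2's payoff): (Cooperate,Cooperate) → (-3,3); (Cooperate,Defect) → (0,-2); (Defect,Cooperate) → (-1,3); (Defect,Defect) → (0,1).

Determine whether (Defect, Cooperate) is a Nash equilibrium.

At (Defect, Cooperate), P1 earns -1; switching to Cooperate would give -3, so P1 has no profitable deviation.
P2 earns 3; switching to Defect would give 1, so P2 has no profitable deviation.
Neither player can gain by a unilateral deviation, so this profile is a Nash equilibrium.

Yes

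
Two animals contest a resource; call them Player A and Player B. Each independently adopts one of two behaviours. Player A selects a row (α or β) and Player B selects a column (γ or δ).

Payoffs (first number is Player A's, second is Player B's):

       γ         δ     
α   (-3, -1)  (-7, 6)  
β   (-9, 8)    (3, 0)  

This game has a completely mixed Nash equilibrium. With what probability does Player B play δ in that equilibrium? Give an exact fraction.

Let c be the probability that Player B plays γ. In a completely mixed equilibrium, Player A must be indifferent between α and β.
Player A's expected payoff from α is −3c − 7(1−c); from β it is −9c + 3(1−c).
Setting these equal: 4c − 7 = −12c + 3, so c = 5/8.
Therefore Player B plays δ with probability 1 − 5/8 = 3/8.

3/8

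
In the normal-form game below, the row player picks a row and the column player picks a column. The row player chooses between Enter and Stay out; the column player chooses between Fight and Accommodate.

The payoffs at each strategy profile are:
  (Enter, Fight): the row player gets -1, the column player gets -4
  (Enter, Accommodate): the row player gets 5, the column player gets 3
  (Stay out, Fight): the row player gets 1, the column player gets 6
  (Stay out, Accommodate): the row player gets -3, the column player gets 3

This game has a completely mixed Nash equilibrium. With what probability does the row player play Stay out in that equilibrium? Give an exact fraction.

Let p be the probability that the row player plays Enter. In a completely mixed equilibrium, the column player must be indifferent between Fight and Accommodate.
The column player's expected payoff from Fight is −4p + 6(1−p); from Accommodate it is 3p + 3(1−p).
Setting these equal: −10p + 6 = 3, so p = 3/10.
Therefore the row player plays Stay out with probability 1 − 3/10 = 7/10.

7/10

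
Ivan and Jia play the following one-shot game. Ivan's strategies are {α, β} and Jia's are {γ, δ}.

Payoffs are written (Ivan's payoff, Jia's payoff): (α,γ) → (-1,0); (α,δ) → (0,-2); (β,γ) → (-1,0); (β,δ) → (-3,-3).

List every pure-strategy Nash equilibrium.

(α, γ) and (β, γ)

(α, γ): Ivan gets -1 ≥ -1 from β, and Jia gets 0 ≥ -2 from δ — Nash equilibrium.
(α, δ): Jia prefers γ (0 > -2) — not an equilibrium.
(β, γ): Ivan gets -1 ≥ -1 from α, and Jia gets 0 ≥ -3 from δ — Nash equilibrium.
(β, δ): Ivan prefers α (0 > -3); Jia prefers γ (0 > -3) — not an equilibrium.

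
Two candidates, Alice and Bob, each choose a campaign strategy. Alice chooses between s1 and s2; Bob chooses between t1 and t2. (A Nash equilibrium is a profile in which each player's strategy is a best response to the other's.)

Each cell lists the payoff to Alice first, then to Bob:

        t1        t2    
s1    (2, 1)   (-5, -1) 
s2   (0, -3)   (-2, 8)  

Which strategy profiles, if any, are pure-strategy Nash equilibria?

(s1, t1): Alice gets 2 ≥ 0 from s2, and Bob gets 1 ≥ -1 from t2 — Nash equilibrium.
(s1, t2): Alice prefers s2 (-2 > -5); Bob prefers t1 (1 > -1) — not an equilibrium.
(s2, t1): Alice prefers s1 (2 > 0); Bob prefers t2 (8 > -3) — not an equilibrium.
(s2, t2): Alice gets -2 ≥ -5 from s1, and Bob gets 8 ≥ -3 from t1 — Nash equilibrium.

(s1, t1) and (s2, t2)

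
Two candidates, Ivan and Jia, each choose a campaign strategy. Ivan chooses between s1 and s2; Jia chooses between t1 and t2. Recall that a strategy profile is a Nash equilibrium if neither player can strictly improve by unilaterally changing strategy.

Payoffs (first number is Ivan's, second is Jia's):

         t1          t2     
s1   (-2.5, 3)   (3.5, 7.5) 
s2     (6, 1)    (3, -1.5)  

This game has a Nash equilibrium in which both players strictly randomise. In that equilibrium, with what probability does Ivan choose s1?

5/14

Let r be the probability that Ivan plays s1. In a completely mixed equilibrium, Jia must be indifferent between t1 and t2.
Jia's expected payoff from t1 is 3r + (1−r); from t2 it is 7.5r − 1.5(1−r).
Setting these equal: 2r + 1 = 9r − 1.5, so r = 5/14.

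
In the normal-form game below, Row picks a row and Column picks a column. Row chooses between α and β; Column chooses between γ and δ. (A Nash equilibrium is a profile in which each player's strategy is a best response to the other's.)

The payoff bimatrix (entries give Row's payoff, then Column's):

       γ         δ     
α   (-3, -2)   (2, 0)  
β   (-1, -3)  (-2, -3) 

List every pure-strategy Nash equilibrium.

(α, δ) and (β, γ)

(α, γ): Row prefers β (-1 > -3); Column prefers δ (0 > -2) — not an equilibrium.
(α, δ): Row gets 2 ≥ -2 from β, and Column gets 0 ≥ -2 from γ — Nash equilibrium.
(β, γ): Row gets -1 ≥ -3 from α, and Column gets -3 ≥ -3 from δ — Nash equilibrium.
(β, δ): Row prefers α (2 > -2) — not an equilibrium.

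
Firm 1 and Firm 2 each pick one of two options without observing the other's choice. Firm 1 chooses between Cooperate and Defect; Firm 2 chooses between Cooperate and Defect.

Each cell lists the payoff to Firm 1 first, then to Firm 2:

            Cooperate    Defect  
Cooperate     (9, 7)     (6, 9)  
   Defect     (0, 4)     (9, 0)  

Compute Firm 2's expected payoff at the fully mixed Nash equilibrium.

First find x, the probability Firm 1 plays Cooperate, from Firm 2's indifference between Cooperate and Defect: 7x + 4(1−x) = 9x, giving x = 2/3.
Since Firm 2 is indifferent in equilibrium, Firm 2's expected payoff equals the payoff from either column against (2/3, 1/3). Using Cooperate: 7(2/3) + 4(1/3) = 6.

6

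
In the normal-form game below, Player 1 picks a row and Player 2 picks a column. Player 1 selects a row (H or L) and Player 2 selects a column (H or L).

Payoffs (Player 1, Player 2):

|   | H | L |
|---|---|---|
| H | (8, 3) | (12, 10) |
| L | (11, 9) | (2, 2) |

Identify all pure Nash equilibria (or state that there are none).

(H, L) and (L, H)

(H, H): Player 1 prefers L (11 > 8); Player 2 prefers L (10 > 3) — not an equilibrium.
(H, L): Player 1 gets 12 ≥ 2 from L, and Player 2 gets 10 ≥ 3 from H — Nash equilibrium.
(L, H): Player 1 gets 11 ≥ 8 from H, and Player 2 gets 9 ≥ 2 from L — Nash equilibrium.
(L, L): Player 1 prefers H (12 > 2); Player 2 prefers H (9 > 2) — not an equilibrium.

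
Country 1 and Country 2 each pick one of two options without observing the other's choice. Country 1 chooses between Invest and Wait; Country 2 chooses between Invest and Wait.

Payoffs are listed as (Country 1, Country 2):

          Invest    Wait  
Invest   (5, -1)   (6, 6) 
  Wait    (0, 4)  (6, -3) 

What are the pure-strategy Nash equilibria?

(Invest, Wait)

(Invest, Invest): Country 2 prefers Wait (6 > -1) — not an equilibrium.
(Invest, Wait): Country 1 gets 6 ≥ 6 from Wait, and Country 2 gets 6 ≥ -1 from Invest — Nash equilibrium.
(Wait, Invest): Country 1 prefers Invest (5 > 0) — not an equilibrium.
(Wait, Wait): Country 2 prefers Invest (4 > -3) — not an equilibrium.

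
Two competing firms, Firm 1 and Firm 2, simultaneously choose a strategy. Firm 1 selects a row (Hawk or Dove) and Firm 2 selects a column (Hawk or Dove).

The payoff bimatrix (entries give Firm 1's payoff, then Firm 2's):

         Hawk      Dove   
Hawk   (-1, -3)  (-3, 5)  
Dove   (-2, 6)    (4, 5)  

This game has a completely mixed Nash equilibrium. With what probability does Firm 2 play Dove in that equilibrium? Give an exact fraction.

1/8

Let c be the probability that Firm 2 plays Hawk. In a completely mixed equilibrium, Firm 1 must be indifferent between Hawk and Dove.
Firm 1's expected payoff from Hawk is −c − 3(1−c); from Dove it is −2c + 4(1−c).
Setting these equal: 2c − 3 = −6c + 4, so c = 7/8.
Therefore Firm 2 plays Dove with probability 1 − 7/8 = 1/8.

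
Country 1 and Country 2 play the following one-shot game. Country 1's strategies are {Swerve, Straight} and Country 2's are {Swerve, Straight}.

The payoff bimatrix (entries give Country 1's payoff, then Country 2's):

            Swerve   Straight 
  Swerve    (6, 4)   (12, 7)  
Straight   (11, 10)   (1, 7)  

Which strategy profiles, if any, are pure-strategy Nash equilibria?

(Swerve, Straight) and (Straight, Swerve)

(Swerve, Swerve): Country 1 prefers Straight (11 > 6); Country 2 prefers Straight (7 > 4) — not an equilibrium.
(Swerve, Straight): Country 1 gets 12 ≥ 1 from Straight, and Country 2 gets 7 ≥ 4 from Swerve — Nash equilibrium.
(Straight, Swerve): Country 1 gets 11 ≥ 6 from Swerve, and Country 2 gets 10 ≥ 7 from Straight — Nash equilibrium.
(Straight, Straight): Country 1 prefers Swerve (12 > 1); Country 2 prefers Swerve (10 > 7) — not an equilibrium.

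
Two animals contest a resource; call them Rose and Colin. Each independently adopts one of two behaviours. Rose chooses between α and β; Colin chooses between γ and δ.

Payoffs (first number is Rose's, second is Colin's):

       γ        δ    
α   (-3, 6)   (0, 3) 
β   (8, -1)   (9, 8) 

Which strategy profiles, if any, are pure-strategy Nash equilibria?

(α, γ): Rose prefers β (8 > -3) — not an equilibrium.
(α, δ): Rose prefers β (9 > 0); Colin prefers γ (6 > 3) — not an equilibrium.
(β, γ): Colin prefers δ (8 > -1) — not an equilibrium.
(β, δ): Rose gets 9 ≥ 0 from α, and Colin gets 8 ≥ -1 from γ — Nash equilibrium.

(β, δ)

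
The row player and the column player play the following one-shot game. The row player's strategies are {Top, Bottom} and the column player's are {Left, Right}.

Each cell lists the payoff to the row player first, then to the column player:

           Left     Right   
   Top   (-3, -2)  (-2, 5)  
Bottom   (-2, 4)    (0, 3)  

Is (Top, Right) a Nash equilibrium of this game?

At (Top, Right), the row player earns -2; switching to Bottom would give 0, so the row player would deviate.
The column player earns 5; switching to Left would give -2, so the column player has no profitable deviation.
Since at least one player can profitably deviate, this is not a Nash equilibrium.

No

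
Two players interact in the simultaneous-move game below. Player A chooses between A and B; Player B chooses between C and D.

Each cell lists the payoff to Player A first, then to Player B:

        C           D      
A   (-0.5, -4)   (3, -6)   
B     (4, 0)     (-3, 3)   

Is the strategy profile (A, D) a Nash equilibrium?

No

At (A, D), Player A earns 3; switching to B would give -3, so Player A has no profitable deviation.
Player B earns -6; switching to C would give -4, so Player B would deviate.
Since at least one player can profitably deviate, this is not a Nash equilibrium.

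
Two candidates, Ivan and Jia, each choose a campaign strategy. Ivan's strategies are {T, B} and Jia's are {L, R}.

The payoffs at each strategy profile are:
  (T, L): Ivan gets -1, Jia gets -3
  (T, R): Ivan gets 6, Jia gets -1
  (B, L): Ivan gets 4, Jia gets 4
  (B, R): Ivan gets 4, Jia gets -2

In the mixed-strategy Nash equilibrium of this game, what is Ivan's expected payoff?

4

First find q, the probability Jia plays L, from Ivan's indifference between T and B: −q + 6(1−q) = 4q + 4(1−q), giving q = 2/7.
Since Ivan is indifferent in equilibrium, Ivan's expected payoff equals the payoff from either row against (2/7, 5/7). Using T: −(2/7) + 6(5/7) = 4.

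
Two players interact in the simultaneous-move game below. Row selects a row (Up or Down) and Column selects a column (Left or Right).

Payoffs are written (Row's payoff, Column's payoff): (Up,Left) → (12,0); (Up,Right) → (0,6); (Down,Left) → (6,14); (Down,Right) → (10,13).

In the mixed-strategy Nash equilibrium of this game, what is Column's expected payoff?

First find p, the probability Row plays Up, from Column's indifference between Left and Right: 14(1−p) = 6p + 13(1−p), giving p = 1/7.
Since Column is indifferent in equilibrium, Column's expected payoff equals the payoff from either column against (1/7, 6/7). Using Left: 14(6/7) = 12.

12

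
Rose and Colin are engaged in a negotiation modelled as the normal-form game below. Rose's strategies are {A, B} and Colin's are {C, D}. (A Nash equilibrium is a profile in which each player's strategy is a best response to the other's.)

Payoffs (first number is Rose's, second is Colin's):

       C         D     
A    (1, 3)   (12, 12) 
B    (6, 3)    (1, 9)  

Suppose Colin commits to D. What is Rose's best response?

Against D, Rose earns 12 from A and 1 from B.
So A is the best response.

A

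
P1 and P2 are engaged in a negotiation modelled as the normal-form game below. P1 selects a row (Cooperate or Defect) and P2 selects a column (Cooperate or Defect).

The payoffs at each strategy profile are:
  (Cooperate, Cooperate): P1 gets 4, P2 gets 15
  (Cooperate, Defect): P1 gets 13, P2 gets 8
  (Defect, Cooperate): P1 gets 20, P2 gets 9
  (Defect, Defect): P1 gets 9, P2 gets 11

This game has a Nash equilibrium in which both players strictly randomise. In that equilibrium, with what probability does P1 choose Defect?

Let x be the probability that P1 plays Cooperate. In a completely mixed equilibrium, P2 must be indifferent between Cooperate and Defect.
P2's expected payoff from Cooperate is 15x + 9(1−x); from Defect it is 8x + 11(1−x).
Setting these equal: 6x + 9 = −3x + 11, so x = 2/9.
Therefore P1 plays Defect with probability 1 − 2/9 = 7/9.

7/9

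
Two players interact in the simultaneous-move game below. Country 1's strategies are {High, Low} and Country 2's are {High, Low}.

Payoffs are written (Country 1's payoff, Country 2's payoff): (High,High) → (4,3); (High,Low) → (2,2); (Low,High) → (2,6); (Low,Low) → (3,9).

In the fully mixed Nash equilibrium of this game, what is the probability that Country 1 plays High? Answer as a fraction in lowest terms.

3/4

Let p be the probability that Country 1 plays High. In a completely mixed equilibrium, Country 2 must be indifferent between High and Low.
Country 2's expected payoff from High is 3p + 6(1−p); from Low it is 2p + 9(1−p).
Setting these equal: −3p + 6 = −7p + 9, so p = 3/4.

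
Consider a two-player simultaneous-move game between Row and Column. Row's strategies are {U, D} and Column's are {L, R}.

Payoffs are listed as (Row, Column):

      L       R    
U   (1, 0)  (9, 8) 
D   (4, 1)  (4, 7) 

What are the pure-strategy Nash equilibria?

(U, L): Row prefers D (4 > 1); Column prefers R (8 > 0) — not an equilibrium.
(U, R): Row gets 9 ≥ 4 from D, and Column gets 8 ≥ 0 from L — Nash equilibrium.
(D, L): Column prefers R (7 > 1) — not an equilibrium.
(D, R): Row prefers U (9 > 4) — not an equilibrium.

(U, R)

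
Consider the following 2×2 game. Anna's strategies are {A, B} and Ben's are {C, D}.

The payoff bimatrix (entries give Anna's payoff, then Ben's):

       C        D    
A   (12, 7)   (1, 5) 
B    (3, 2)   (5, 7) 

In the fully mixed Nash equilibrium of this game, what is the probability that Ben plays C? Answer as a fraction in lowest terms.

4/13

Let y be the probability that Ben plays C. In a completely mixed equilibrium, Anna must be indifferent between A and B.
Anna's expected payoff from A is 12y + (1−y); from B it is 3y + 5(1−y).
Setting these equal: 11y + 1 = −2y + 5, so y = 4/13.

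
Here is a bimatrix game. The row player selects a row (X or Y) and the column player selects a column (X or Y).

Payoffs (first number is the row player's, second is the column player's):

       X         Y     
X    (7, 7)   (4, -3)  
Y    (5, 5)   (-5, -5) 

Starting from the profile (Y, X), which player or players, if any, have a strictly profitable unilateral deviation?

The row player at (Y, X) earns 5; deviating to X yields 7 — a strict improvement.
The column player earns 5; deviating to Y yields -5 — not better.
Only the row player has a strictly profitable deviation.

The row player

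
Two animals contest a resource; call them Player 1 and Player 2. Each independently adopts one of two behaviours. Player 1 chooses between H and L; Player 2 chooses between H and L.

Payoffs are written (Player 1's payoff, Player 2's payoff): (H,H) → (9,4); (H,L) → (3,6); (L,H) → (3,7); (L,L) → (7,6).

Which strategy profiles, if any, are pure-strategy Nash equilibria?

(H, H): Player 2 prefers L (6 > 4) — not an equilibrium.
(H, L): Player 1 prefers L (7 > 3) — not an equilibrium.
(L, H): Player 1 prefers H (9 > 3) — not an equilibrium.
(L, L): Player 2 prefers H (7 > 6) — not an equilibrium.

none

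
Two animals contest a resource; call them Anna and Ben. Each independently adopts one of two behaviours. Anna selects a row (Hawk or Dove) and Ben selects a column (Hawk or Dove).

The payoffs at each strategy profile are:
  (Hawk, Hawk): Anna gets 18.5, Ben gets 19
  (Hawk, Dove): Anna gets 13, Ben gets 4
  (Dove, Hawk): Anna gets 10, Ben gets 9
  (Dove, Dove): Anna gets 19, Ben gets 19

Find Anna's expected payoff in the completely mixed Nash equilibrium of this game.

First find y, the probability Ben plays Hawk, from Anna's indifference between Hawk and Dove: 18.5y + 13(1−y) = 10y + 19(1−y), giving y = 12/29.
Since Anna is indifferent in equilibrium, Anna's expected payoff equals the payoff from either row against (12/29, 17/29). Using Hawk: 18.5(12/29) + 13(17/29) = 443/29.

443/29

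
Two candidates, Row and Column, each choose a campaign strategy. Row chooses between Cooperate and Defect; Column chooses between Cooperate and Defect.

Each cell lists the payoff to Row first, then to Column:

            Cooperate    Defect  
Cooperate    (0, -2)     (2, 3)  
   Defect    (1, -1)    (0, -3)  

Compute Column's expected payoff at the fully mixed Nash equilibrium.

First find x, the probability Row plays Cooperate, from Column's indifference between Cooperate and Defect: −2x − (1−x) = 3x − 3(1−x), giving x = 2/7.
Since Column is indifferent in equilibrium, Column's expected payoff equals the payoff from either column against (2/7, 5/7). Using Cooperate: −2(2/7) − (5/7) = -9/7.

-9/7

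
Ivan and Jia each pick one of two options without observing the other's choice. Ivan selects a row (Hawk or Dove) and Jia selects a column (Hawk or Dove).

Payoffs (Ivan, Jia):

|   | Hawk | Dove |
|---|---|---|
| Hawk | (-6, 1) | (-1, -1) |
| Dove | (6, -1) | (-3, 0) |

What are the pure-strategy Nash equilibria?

none

(Hawk, Hawk): Ivan prefers Dove (6 > -6) — not an equilibrium.
(Hawk, Dove): Jia prefers Hawk (1 > -1) — not an equilibrium.
(Dove, Hawk): Jia prefers Dove (0 > -1) — not an equilibrium.
(Dove, Dove): Ivan prefers Hawk (-1 > -3) — not an equilibrium.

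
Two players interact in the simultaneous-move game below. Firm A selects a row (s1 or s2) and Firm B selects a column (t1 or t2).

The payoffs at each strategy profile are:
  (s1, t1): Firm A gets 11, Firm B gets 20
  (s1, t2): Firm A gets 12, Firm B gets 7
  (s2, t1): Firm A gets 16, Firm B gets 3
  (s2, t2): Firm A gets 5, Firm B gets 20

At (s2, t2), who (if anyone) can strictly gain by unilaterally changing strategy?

Firm A

Firm A at (s2, t2) earns 5; deviating to s1 yields 12 — a strict improvement.
Firm B earns 20; deviating to t1 yields 3 — not better.
Only Firm A has a strictly profitable deviation.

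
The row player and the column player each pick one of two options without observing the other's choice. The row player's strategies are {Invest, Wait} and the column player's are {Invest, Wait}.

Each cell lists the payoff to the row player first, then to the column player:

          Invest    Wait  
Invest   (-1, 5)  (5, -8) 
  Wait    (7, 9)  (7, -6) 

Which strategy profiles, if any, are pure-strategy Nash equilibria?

(Wait, Invest)

(Invest, Invest): the row player prefers Wait (7 > -1) — not an equilibrium.
(Invest, Wait): the row player prefers Wait (7 > 5); the column player prefers Invest (5 > -8) — not an equilibrium.
(Wait, Invest): the row player gets 7 ≥ -1 from Invest, and the column player gets 9 ≥ -6 from Wait — Nash equilibrium.
(Wait, Wait): the column player prefers Invest (9 > -6) — not an equilibrium.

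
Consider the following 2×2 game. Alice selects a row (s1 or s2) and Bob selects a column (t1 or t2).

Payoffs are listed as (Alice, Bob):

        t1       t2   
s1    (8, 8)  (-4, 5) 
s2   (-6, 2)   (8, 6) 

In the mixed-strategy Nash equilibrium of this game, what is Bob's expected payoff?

First find x, the probability Alice plays s1, from Bob's indifference between t1 and t2: 8x + 2(1−x) = 5x + 6(1−x), giving x = 4/7.
Since Bob is indifferent in equilibrium, Bob's expected payoff equals the payoff from either column against (4/7, 3/7). Using t1: 8(4/7) + 2(3/7) = 38/7.

38/7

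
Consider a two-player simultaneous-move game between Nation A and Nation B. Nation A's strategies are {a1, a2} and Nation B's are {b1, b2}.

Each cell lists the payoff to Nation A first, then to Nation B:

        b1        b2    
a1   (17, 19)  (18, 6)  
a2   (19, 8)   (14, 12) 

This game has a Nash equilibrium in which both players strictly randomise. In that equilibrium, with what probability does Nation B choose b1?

2/3

Let q be the probability that Nation B plays b1. In a completely mixed equilibrium, Nation A must be indifferent between a1 and a2.
Nation A's expected payoff from a1 is 17q + 18(1−q); from a2 it is 19q + 14(1−q).
Setting these equal: −q + 18 = 5q + 14, so q = 2/3.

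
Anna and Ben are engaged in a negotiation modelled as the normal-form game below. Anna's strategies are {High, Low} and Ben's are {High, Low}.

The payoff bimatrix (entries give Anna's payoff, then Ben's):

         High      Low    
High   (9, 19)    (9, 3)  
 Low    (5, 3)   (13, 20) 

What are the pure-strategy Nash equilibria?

(High, High): Anna gets 9 ≥ 5 from Low, and Ben gets 19 ≥ 3 from Low — Nash equilibrium.
(High, Low): Anna prefers Low (13 > 9); Ben prefers High (19 > 3) — not an equilibrium.
(Low, High): Anna prefers High (9 > 5); Ben prefers Low (20 > 3) — not an equilibrium.
(Low, Low): Anna gets 13 ≥ 9 from High, and Ben gets 20 ≥ 3 from High — Nash equilibrium.

(High, High) and (Low, Low)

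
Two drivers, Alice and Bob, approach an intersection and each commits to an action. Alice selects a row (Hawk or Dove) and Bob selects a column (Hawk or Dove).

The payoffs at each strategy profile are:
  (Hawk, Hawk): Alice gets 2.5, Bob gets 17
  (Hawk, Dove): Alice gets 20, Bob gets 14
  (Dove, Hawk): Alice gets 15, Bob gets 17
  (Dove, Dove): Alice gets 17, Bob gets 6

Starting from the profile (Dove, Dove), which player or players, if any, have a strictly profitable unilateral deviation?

Both

Alice at (Dove, Dove) earns 17; deviating to Hawk yields 20 — a strict improvement.
Bob earns 6; deviating to Hawk yields 17 — a strict improvement.
Both Alice and Bob have strictly profitable deviations.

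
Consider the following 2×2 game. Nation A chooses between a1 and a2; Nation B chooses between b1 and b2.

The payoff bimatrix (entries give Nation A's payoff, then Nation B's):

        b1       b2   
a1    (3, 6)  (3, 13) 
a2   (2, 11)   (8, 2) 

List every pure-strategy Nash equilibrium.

none

(a1, b1): Nation B prefers b2 (13 > 6) — not an equilibrium.
(a1, b2): Nation A prefers a2 (8 > 3) — not an equilibrium.
(a2, b1): Nation A prefers a1 (3 > 2) — not an equilibrium.
(a2, b2): Nation B prefers b1 (11 > 2) — not an equilibrium.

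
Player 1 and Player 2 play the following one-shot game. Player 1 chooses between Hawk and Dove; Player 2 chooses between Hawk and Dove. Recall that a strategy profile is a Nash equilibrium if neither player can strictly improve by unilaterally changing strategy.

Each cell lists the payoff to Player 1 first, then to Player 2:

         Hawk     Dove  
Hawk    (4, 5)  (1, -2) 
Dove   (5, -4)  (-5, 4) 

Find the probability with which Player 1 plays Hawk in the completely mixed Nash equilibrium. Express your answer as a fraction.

Let p be the probability that Player 1 plays Hawk. In a completely mixed equilibrium, Player 2 must be indifferent between Hawk and Dove.
Player 2's expected payoff from Hawk is 5p − 4(1−p); from Dove it is −2p + 4(1−p).
Setting these equal: 9p − 4 = −6p + 4, so p = 8/15.

8/15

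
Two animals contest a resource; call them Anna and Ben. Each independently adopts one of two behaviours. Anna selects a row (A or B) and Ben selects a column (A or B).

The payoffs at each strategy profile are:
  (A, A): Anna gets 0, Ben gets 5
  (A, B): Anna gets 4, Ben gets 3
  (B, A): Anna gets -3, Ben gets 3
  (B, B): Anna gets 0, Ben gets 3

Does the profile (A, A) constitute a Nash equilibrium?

Yes

At (A, A), Anna earns 0; switching to B would give -3, so Anna has no profitable deviation.
Ben earns 5; switching to B would give 3, so Ben has no profitable deviation.
Neither player can gain by a unilateral deviation, so this profile is a Nash equilibrium.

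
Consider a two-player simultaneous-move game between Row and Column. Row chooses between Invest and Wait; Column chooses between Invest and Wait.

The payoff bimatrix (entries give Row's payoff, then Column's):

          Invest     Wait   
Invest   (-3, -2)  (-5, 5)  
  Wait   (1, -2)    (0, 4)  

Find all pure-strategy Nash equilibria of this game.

(Wait, Wait)

(Invest, Invest): Row prefers Wait (1 > -3); Column prefers Wait (5 > -2) — not an equilibrium.
(Invest, Wait): Row prefers Wait (0 > -5) — not an equilibrium.
(Wait, Invest): Column prefers Wait (4 > -2) — not an equilibrium.
(Wait, Wait): Row gets 0 ≥ -5 from Invest, and Column gets 4 ≥ -2 from Invest — Nash equilibrium.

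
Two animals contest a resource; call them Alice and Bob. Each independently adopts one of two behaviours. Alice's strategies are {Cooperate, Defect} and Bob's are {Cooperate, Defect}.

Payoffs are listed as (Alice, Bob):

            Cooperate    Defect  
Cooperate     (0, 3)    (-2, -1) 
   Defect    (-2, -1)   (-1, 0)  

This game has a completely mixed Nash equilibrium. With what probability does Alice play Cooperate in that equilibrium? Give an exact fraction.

Let p be the probability that Alice plays Cooperate. In a completely mixed equilibrium, Bob must be indifferent between Cooperate and Defect.
Bob's expected payoff from Cooperate is 3p − (1−p); from Defect it is −p.
Setting these equal: 4p − 1 = −p, so p = 1/5.

1/5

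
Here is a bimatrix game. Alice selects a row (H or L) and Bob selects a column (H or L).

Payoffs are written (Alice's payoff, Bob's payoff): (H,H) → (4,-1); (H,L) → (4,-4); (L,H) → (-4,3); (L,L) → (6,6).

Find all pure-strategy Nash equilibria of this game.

(H, H) and (L, L)

(H, H): Alice gets 4 ≥ -4 from L, and Bob gets -1 ≥ -4 from L — Nash equilibrium.
(H, L): Alice prefers L (6 > 4); Bob prefers H (-1 > -4) — not an equilibrium.
(L, H): Alice prefers H (4 > -4); Bob prefers L (6 > 3) — not an equilibrium.
(L, L): Alice gets 6 ≥ 4 from H, and Bob gets 6 ≥ 3 from H — Nash equilibrium.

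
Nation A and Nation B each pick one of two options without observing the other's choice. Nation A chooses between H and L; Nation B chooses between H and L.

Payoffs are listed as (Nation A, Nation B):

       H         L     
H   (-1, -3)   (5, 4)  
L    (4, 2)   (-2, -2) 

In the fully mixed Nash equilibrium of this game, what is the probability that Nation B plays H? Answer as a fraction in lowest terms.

7/12

Let y be the probability that Nation B plays H. In a completely mixed equilibrium, Nation A must be indifferent between H and L.
Nation A's expected payoff from H is −y + 5(1−y); from L it is 4y − 2(1−y).
Setting these equal: −6y + 5 = 6y − 2, so y = 7/12.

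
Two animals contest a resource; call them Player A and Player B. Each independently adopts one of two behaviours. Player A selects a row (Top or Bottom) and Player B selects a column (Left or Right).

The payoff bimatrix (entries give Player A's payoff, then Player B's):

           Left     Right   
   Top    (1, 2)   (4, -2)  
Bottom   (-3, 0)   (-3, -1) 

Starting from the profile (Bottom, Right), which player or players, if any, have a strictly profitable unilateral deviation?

Both

Player A at (Bottom, Right) earns -3; deviating to Top yields 4 — a strict improvement.
Player B earns -1; deviating to Left yields 0 — a strict improvement.
Both Player A and Player B have strictly profitable deviations.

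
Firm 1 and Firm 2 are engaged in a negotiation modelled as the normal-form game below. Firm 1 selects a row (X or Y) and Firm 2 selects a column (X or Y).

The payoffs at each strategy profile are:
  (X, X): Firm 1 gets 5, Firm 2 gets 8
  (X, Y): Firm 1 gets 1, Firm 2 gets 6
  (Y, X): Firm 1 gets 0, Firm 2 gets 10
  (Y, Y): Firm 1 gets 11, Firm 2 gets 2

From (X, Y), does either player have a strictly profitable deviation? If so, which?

Both

Firm 1 at (X, Y) earns 1; deviating to Y yields 11 — a strict improvement.
Firm 2 earns 6; deviating to X yields 8 — a strict improvement.
Both Firm 1 and Firm 2 have strictly profitable deviations.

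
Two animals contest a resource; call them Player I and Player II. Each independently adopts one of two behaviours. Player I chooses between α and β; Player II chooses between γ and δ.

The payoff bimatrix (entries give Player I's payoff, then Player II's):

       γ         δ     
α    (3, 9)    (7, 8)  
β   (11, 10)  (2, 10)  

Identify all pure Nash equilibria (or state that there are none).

(α, γ): Player I prefers β (11 > 3) — not an equilibrium.
(α, δ): Player II prefers γ (9 > 8) — not an equilibrium.
(β, γ): Player I gets 11 ≥ 3 from α, and Player II gets 10 ≥ 10 from δ — Nash equilibrium.
(β, δ): Player I prefers α (7 > 2) — not an equilibrium.

(β, γ)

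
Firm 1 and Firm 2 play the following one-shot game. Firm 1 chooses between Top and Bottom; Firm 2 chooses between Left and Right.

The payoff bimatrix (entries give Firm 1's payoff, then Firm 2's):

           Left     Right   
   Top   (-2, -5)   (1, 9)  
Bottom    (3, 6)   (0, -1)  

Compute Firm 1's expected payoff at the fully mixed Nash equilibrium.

1/2

First find q, the probability Firm 2 plays Left, from Firm 1's indifference between Top and Bottom: −2q + (1−q) = 3q, giving q = 1/6.
Since Firm 1 is indifferent in equilibrium, Firm 1's expected payoff equals the payoff from either row against (1/6, 5/6). Using Top: −2(1/6) + (5/6) = 1/2.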